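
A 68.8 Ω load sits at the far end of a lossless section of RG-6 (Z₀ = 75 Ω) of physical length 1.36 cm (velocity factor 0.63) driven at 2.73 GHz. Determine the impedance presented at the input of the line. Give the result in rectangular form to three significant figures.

λ = v/f = 0.63·c / 2.73 GHz = 0.0692 m
βl = 2π·l/λ = 2π × 0.196 = 70.7°
tan(βl) = tan(70.7°) = 2.86
Z_in = Z_0·(Z_L + jZ_0·tanβl)/(Z_0 + jZ_L·tanβl)
     = 75·(68.8 + j214)/(75 + j197)

Z_in ≈ 80.1 + j4.31 Ω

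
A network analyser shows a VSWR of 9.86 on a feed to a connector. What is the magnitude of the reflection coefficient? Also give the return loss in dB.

|Γ| ≈ 0.816; return loss ≈ 1.77 dB

|Γ| = (S − 1)/(S + 1) = (9.86 − 1)/(9.86 + 1) = 8.86/10.9
RL = −20·log₁₀|Γ| = −20·log₁₀(0.816)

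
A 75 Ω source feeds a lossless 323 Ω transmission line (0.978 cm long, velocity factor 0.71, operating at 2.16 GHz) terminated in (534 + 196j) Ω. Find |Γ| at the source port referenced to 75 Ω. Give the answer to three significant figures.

λ = v/f = 0.71·c / 2.16 GHz = 0.0986 m
βl = 2π·l/λ = 2π × 0.0992 = 35.7°
tan(βl) = 0.719
Z_in = Z_0·(Z_L + jZ_0·tanβl)/(Z_0 + jZ_L·tanβl) = 468 − j227 Ω
Γ_s = (Z_in − Z_s)/(Z_in + Z_s) = (393 − j227)/(543 − j227), |Γ_s| = 0.771

|Γ| ≈ 0.771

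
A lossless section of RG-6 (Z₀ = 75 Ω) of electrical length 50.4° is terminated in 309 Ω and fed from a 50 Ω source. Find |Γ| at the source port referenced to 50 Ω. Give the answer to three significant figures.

|Γ| ≈ 0.614

tan(βl) = 1.21
Z_in = Z_0·(Z_L + jZ_0·tanβl)/(Z_0 + jZ_L·tanβl) = 29.5 − j56.1 Ω
Γ_s = (Z_in − Z_s)/(Z_in + Z_s) = (-20.5 − j56.1)/(79.5 − j56.1), |Γ_s| = 0.614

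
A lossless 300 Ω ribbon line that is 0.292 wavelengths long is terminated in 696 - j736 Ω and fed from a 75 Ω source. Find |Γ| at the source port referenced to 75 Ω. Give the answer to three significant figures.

βl = 2π × 0.292 = 105°
tan(βl) = -3.7
Z_in = Z_0·(Z_L + jZ_0·tanβl)/(Z_0 + jZ_L·tanβl) = 73.6 + j150 Ω
Γ_s = (Z_in − Z_s)/(Z_in + Z_s) = (-1.41 + j150)/(149 + j150), |Γ_s| = 0.711

|Γ| ≈ 0.711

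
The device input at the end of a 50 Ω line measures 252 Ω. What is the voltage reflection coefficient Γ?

Γ = (Z_L − Z_0)/(Z_L + Z_0) = (252 − 50)/(252 + 50) = 202/302

Γ = 0.669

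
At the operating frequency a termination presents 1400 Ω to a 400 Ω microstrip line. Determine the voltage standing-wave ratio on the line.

Γ = (1400 − 400)/(1400 + 400) = 0.556
VSWR = (1 + 0.556)/(1 − 0.556)

VSWR ≈ 3.5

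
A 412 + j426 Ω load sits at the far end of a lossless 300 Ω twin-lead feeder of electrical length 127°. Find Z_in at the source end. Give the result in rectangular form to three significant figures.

tan(βl) = tan(127°) = -1.33
Z_in = Z_0·(Z_L + jZ_0·tanβl)/(Z_0 + jZ_L·tanβl)
     = 300·(412 + j27.9)/(865 − j547)

Z_in ≈ 97.7 + j71.4 Ω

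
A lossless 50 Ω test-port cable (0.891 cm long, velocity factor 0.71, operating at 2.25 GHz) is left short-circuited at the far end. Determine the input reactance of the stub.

λ = v/f = 0.71·c / 2.25 GHz = 0.0947 m
βl = 2π·l/λ = 2π × 0.0941 = 33.9°
tan(βl) = 0.672
For a short-circuited stub, Z_in = jZ_0·tan(βl)

X_in ≈ 33.6 Ω (inductive)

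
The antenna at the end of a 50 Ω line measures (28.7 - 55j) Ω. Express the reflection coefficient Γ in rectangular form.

Γ = (Z_L − Z_0)/(Z_L + Z_0) = (-21.3 − j55)/(78.7 − j55)

Γ ≈ 0.146 − j0.597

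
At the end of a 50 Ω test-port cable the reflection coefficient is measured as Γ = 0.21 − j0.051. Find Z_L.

Z_L = Z_0·(1 + Γ)/(1 − Γ) = 50·(1.21 − j0.051)/(0.79 + j0.051)

Z_L ≈ 76.1 − j8.14 Ω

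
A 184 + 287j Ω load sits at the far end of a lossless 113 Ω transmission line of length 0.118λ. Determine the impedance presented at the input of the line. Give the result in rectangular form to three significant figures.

βl = 2π × 0.118 = 42.5°
tan(βl) = tan(42.5°) = 0.916
Z_in = Z_0·(Z_L + jZ_0·tanβl)/(Z_0 + jZ_L·tanβl)
     = 113·(184 + j390)/(-150 + j168)

Z_in ≈ 85 − j199 Ω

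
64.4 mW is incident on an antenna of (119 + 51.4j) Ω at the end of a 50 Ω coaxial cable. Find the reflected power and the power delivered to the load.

P_reflected ≈ 15.3 mW; P_delivered ≈ 49.1 mW

|Γ| = |(69 + j51.4)/(169 + j51.4)| = 0.487
|Γ|² = 0.237
P_refl = |Γ|²·P_inc = 15.3 mW, P_del = (1 − |Γ|²)·P_inc = 49.1 mW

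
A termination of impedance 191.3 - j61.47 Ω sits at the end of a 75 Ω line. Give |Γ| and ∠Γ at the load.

Γ = (Z_L − Z_0)/(Z_L + Z_0) = (116.3 − j61.47)/(266.3 − j61.47)
|Γ| = 132/273 = 0.481

Γ ≈ 0.481 ∠ -14.9°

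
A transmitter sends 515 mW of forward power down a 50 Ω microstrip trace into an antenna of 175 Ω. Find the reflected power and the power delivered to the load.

Γ = (175 − 50)/(175 + 50) = 0.556
|Γ|² = 0.309
P_refl = |Γ|²·P_inc = 159 mW, P_del = (1 − |Γ|²)·P_inc = 356 mW

P_reflected ≈ 159 mW; P_delivered ≈ 356 mW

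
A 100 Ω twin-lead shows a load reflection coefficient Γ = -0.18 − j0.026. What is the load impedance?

Z_L = Z_0·(1 + Γ)/(1 − Γ) = 100·(0.82 − j0.026)/(1.18 + j0.026)

Z_L ≈ 69.4 − j3.73 Ω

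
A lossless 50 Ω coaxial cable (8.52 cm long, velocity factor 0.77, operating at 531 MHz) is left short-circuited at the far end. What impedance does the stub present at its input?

λ = v/f = 0.77·c / 531 MHz = 0.435 m
βl = 2π·l/λ = 2π × 0.196 = 70.5°
tan(βl) = 2.82
For a short-circuited stub, Z_in = jZ_0·tan(βl)

Z_in ≈ +j141 Ω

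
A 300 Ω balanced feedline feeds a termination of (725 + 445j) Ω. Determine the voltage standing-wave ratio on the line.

VSWR ≈ 3.45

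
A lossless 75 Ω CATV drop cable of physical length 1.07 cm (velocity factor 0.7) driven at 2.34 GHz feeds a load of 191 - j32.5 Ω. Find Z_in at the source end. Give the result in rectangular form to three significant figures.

λ = v/f = 0.7·c / 2.34 GHz = 0.0897 m
βl = 2π·l/λ = 2π × 0.119 = 42.9°
tan(βl) = tan(42.9°) = 0.93
Z_in = Z_0·(Z_L + jZ_0·tanβl)/(Z_0 + jZ_L·tanβl)
     = 75·(191 + j37.2)/(105 + j178)

Z_in ≈ 47 − j52.8 Ω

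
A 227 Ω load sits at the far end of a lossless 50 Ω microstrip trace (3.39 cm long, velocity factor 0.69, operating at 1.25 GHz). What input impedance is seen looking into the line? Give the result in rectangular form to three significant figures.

λ = v/f = 0.69·c / 1.25 GHz = 0.166 m
βl = 2π·l/λ = 2π × 0.205 = 73.7°
tan(βl) = tan(73.7°) = 3.42
Z_in = Z_0·(Z_L + jZ_0·tanβl)/(Z_0 + jZ_L·tanβl)
     = 50·(227 + j171)/(50 + j776)

Z_in ≈ 11.9 − j13.9 Ω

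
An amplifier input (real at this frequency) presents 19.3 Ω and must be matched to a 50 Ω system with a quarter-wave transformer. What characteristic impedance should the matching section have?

Z_qwt ≈ 31.1 Ω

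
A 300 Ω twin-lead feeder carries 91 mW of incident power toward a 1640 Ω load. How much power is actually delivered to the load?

P_delivered ≈ 47.6 mW

Γ = (1640 − 300)/(1640 + 300) = 0.691
|Γ|² = 0.477
P_refl = |Γ|²·P_inc = 43.4 mW, P_del = (1 − |Γ|²)·P_inc = 47.6 mW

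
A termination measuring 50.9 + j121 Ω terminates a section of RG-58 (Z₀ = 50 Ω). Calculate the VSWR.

VSWR ≈ 7.62

Γ = (Z_L − Z_0)/(Z_L + Z_0) = (0.9 + j121)/(100.9 + j121)
|Γ| = 121/158 = 0.768
VSWR = (1 + |Γ|)/(1 − |Γ|) = 1.77/0.232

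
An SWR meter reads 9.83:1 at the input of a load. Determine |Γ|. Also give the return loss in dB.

|Γ| = (S − 1)/(S + 1) = (9.83 − 1)/(9.83 + 1) = 8.83/10.8
RL = −20·log₁₀|Γ| = −20·log₁₀(0.815)

|Γ| ≈ 0.815; return loss ≈ 1.77 dB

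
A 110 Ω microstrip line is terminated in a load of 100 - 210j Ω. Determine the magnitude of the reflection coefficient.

|Γ| ≈ 0.708

Γ = (Z_L − Z_0)/(Z_L + Z_0) = (-10 − j210)/(210 − j210)
|Γ| = 210/297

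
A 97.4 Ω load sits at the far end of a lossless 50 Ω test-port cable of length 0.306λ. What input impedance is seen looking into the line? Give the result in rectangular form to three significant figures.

Z_in ≈ 28.1 + j13.1 Ω

βl = 2π × 0.306 = 110°
tan(βl) = tan(110°) = -2.72
Z_in = Z_0·(Z_L + jZ_0·tanβl)/(Z_0 + jZ_L·tanβl)
     = 50·(97.4 − j136)/(50 − j265)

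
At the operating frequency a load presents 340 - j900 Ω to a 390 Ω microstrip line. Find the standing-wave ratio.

Γ = (Z_L − Z_0)/(Z_L + Z_0) = (-50 − j900)/(730 − j900)
|Γ| = 901/1160 = 0.778
VSWR = (1 + |Γ|)/(1 − |Γ|) = 1.78/0.222

VSWR ≈ 8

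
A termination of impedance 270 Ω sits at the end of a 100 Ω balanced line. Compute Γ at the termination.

Γ = (Z_L − Z_0)/(Z_L + Z_0) = (270 − 100)/(270 + 100) = 170/370

Γ = 0.459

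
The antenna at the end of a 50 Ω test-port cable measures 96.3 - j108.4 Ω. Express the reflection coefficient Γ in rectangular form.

Γ = (Z_L − Z_0)/(Z_L + Z_0) = (46.3 − j108.4)/(146.3 − j108.4)

Γ ≈ 0.559 − j0.327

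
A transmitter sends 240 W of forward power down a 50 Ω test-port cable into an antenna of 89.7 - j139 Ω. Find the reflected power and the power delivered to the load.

|Γ| = |(39.7 − j139)/(139.7 − j139)| = 0.734
|Γ|² = 0.538
P_refl = |Γ|²·P_inc = 129 W, P_del = (1 − |Γ|²)·P_inc = 111 W

P_reflected ≈ 129 W; P_delivered ≈ 111 W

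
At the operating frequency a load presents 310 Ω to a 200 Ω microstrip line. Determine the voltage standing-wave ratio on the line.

VSWR ≈ 1.55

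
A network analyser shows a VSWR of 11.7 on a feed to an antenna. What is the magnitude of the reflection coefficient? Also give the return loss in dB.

|Γ| ≈ 0.843; return loss ≈ 1.49 dB

|Γ| = (S − 1)/(S + 1) = (11.7 − 1)/(11.7 + 1) = 10.7/12.7
RL = −20·log₁₀|Γ| = −20·log₁₀(0.843)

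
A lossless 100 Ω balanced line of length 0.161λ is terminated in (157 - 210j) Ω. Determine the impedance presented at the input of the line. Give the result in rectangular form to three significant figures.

Z_in ≈ 22.1 − j24.2 Ω

βl = 2π × 0.161 = 58°
tan(βl) = tan(58°) = 1.6
Z_in = Z_0·(Z_L + jZ_0·tanβl)/(Z_0 + jZ_L·tanβl)
     = 100·(157 − j50.2)/(436 + j251)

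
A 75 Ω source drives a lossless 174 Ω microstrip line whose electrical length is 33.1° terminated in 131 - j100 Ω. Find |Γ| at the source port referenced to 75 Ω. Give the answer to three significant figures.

tan(βl) = 0.652
Z_in = Z_0·(Z_L + jZ_0·tanβl)/(Z_0 + jZ_L·tanβl) = 87.6 − j21.5 Ω
Γ_s = (Z_in − Z_s)/(Z_in + Z_s) = (12.6 − j21.5)/(163 − j21.5), |Γ_s| = 0.152

|Γ| ≈ 0.152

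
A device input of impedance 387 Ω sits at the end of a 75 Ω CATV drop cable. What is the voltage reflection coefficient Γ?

Γ = 0.675

Γ = (Z_L − Z_0)/(Z_L + Z_0) = (387 − 75)/(387 + 75) = 312/462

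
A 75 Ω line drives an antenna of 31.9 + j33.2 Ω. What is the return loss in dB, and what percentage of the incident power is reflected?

RL ≈ 6.27 dB; 23.6% of incident power reflected

Γ = (-43.1 + j33.2)/(106.9 + j33.2), |Γ| = 0.486
RL = −20·log₁₀(0.486) = 6.27 dB
P_refl/P_inc = |Γ|² = 0.236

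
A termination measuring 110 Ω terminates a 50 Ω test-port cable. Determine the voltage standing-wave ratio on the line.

Γ = (110 − 50)/(110 + 50) = 0.375
VSWR = (1 + 0.375)/(1 − 0.375)

VSWR ≈ 2.2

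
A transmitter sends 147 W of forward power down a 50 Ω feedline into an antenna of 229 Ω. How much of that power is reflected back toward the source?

P_reflected ≈ 60.5 W

Γ = (229 − 50)/(229 + 50) = 0.642
|Γ|² = 0.412
P_refl = |Γ|²·P_inc = 60.5 W, P_del = (1 − |Γ|²)·P_inc = 86.5 W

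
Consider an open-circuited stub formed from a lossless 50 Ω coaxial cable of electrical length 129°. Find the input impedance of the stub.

Z_in ≈ +j40.5 Ω

tan(βl) = -1.23
For an open-circuited stub, Z_in = −jZ_0·cot(βl) = −jZ_0/tan(βl)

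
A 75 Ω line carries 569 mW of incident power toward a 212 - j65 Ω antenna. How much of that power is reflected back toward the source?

|Γ| = |(137 − j65)/(287 − j65)| = 0.515
|Γ|² = 0.266
P_refl = |Γ|²·P_inc = 151 mW, P_del = (1 − |Γ|²)·P_inc = 418 mW

P_reflected ≈ 151 mW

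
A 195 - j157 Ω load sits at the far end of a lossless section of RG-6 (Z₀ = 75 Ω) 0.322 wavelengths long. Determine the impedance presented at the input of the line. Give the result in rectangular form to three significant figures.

βl = 2π × 0.322 = 116°
tan(βl) = tan(116°) = -2.06
Z_in = Z_0·(Z_L + jZ_0·tanβl)/(Z_0 + jZ_L·tanβl)
     = 75·(195 − j311)/(-248 − j401)

Z_in ≈ 25.8 + j52.4 Ω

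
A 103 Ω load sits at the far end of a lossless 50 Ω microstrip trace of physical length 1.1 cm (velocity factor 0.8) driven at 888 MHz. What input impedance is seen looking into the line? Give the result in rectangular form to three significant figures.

Z_in ≈ 85.3 − j32.9 Ω

λ = v/f = 0.8·c / 888 MHz = 0.27 m
βl = 2π·l/λ = 2π × 0.0407 = 14.7°
tan(βl) = tan(14.7°) = 0.261
Z_in = Z_0·(Z_L + jZ_0·tanβl)/(Z_0 + jZ_L·tanβl)
     = 50·(103 + j13.1)/(50 + j26.9)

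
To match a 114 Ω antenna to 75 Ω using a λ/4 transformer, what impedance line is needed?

Z_qwt = √(Z_0·R_L) = √(75 × 114) = √8550

Z_qwt ≈ 92.5 Ω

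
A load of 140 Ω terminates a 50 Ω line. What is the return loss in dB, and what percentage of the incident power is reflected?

Γ = (140 − 50)/(140 + 50) = 0.474
RL = −20·log₁₀(0.474) = 6.49 dB
P_refl/P_inc = |Γ|² = 0.224

RL ≈ 6.49 dB; 22.4% of incident power reflected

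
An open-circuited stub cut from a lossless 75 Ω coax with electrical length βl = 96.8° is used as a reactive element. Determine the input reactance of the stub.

tan(βl) = -8.39
For an open-circuited stub, Z_in = −jZ_0·cot(βl) = −jZ_0/tan(βl)

X_in ≈ 8.94 Ω (inductive)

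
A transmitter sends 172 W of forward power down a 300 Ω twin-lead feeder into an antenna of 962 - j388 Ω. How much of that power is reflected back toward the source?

|Γ| = |(662 − j388)/(1262 − j388)| = 0.581
|Γ|² = 0.338
P_refl = |Γ|²·P_inc = 58.1 W, P_del = (1 − |Γ|²)·P_inc = 114 W

P_reflected ≈ 58.1 W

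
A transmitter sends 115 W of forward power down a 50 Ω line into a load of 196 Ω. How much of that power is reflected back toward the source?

Γ = (196 − 50)/(196 + 50) = 0.593
|Γ|² = 0.352
P_refl = |Γ|²·P_inc = 40.5 W, P_del = (1 − |Γ|²)·P_inc = 74.5 W

P_reflected ≈ 40.5 W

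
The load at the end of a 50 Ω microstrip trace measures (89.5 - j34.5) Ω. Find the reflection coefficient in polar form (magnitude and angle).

Γ ≈ 0.365 ∠ -27.2°

Γ = (Z_L − Z_0)/(Z_L + Z_0) = (39.5 − j34.5)/(139.5 − j34.5)
|Γ| = 52.4/144 = 0.365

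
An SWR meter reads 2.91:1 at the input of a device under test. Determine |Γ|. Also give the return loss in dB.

|Γ| ≈ 0.488; return loss ≈ 6.22 dB

|Γ| = (S − 1)/(S + 1) = (2.91 − 1)/(2.91 + 1) = 1.91/3.91
RL = −20·log₁₀|Γ| = −20·log₁₀(0.488)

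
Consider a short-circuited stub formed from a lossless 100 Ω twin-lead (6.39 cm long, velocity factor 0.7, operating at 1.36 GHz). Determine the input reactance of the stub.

λ = v/f = 0.7·c / 1.36 GHz = 0.154 m
βl = 2π·l/λ = 2π × 0.414 = 149°
tan(βl) = -0.601
For a short-circuited stub, Z_in = jZ_0·tan(βl)

X_in ≈ -60.1 Ω (capacitive)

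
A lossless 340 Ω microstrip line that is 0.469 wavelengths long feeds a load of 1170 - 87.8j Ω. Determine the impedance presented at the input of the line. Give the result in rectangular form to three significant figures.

Z_in ≈ 893 + j475 Ω

βl = 2π × 0.469 = 169°
tan(βl) = tan(169°) = -0.197
Z_in = Z_0·(Z_L + jZ_0·tanβl)/(Z_0 + jZ_L·tanβl)
     = 340·(1170 − j155)/(323 − j231)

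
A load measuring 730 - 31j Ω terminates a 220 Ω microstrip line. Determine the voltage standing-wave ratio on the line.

Γ = (Z_L − Z_0)/(Z_L + Z_0) = (510 − j31)/(950 − j31)
|Γ| = 511/951 = 0.538
VSWR = (1 + |Γ|)/(1 − |Γ|) = 1.54/0.462

VSWR ≈ 3.32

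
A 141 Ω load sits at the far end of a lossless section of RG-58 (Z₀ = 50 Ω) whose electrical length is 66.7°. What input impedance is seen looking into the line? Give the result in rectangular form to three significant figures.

Z_in ≈ 20.5 − j18.4 Ω

tan(βl) = tan(66.7°) = 2.32
Z_in = Z_0·(Z_L + jZ_0·tanβl)/(Z_0 + jZ_L·tanβl)
     = 50·(141 + j116)/(50 + j327)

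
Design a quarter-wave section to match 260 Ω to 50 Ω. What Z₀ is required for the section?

Z_qwt = √(Z_0·R_L) = √(50 × 260) = √13000

Z_qwt ≈ 114 Ω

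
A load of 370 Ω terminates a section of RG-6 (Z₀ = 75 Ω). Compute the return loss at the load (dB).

Γ = (370 − 75)/(370 + 75) = 0.663
RL = −20·log₁₀|Γ| = −20·log₁₀(0.663)

RL ≈ 3.57 dB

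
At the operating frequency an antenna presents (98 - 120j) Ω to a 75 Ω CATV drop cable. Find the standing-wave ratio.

VSWR ≈ 3.77

Γ = (Z_L − Z_0)/(Z_L + Z_0) = (23 − j120)/(173 − j120)
|Γ| = 122/211 = 0.58
VSWR = (1 + |Γ|)/(1 − |Γ|) = 1.58/0.42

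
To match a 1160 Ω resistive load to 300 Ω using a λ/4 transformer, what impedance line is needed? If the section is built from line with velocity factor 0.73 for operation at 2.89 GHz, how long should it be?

Z_qwt = √(Z_0·R_L) = √(300 × 1160) = √348000
λ = 0.73·c/f = 0.0758 m, so l = λ/4 = 0.0189 m

Z_qwt ≈ 590 Ω; length ≈ 1.89 cm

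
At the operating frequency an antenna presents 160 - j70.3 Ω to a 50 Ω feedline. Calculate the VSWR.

Γ = (Z_L − Z_0)/(Z_L + Z_0) = (110 − j70.3)/(210 − j70.3)
|Γ| = 131/221 = 0.589
VSWR = (1 + |Γ|)/(1 − |Γ|) = 1.59/0.411

VSWR ≈ 3.87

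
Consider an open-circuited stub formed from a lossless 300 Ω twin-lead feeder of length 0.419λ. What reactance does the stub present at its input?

X_in ≈ 538 Ω (inductive)

βl = 2π × 0.419 = 151°
tan(βl) = -0.558
For an open-circuited stub, Z_in = −jZ_0·cot(βl) = −jZ_0/tan(βl)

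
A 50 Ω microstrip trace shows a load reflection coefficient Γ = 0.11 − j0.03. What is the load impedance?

Z_L ≈ 62.2 − j3.78 Ω

Z_L = Z_0·(1 + Γ)/(1 − Γ) = 50·(1.11 − j0.03)/(0.89 + j0.03)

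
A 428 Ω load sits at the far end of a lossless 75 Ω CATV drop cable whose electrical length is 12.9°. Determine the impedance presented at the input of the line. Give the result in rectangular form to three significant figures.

tan(βl) = tan(12.9°) = 0.229
Z_in = Z_0·(Z_L + jZ_0·tanβl)/(Z_0 + jZ_L·tanβl)
     = 75·(428 + j17.2)/(75 + j98)

Z_in ≈ 166 − j200 Ω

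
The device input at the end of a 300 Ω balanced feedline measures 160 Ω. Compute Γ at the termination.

Γ = -0.304

Γ = (Z_L − Z_0)/(Z_L + Z_0) = (160 − 300)/(160 + 300) = -140/460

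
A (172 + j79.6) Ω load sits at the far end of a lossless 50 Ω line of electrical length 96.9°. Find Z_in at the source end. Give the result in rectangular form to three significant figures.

Z_in ≈ 11.8 + j0.166 Ω

tan(βl) = tan(96.9°) = -8.26
Z_in = Z_0·(Z_L + jZ_0·tanβl)/(Z_0 + jZ_L·tanβl)
     = 50·(172 − j334)/(708 − j1420)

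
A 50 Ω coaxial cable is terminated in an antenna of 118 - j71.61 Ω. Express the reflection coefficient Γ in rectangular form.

Γ = (Z_L − Z_0)/(Z_L + Z_0) = (68 − j71.61)/(168 − j71.61)

Γ ≈ 0.496 − j0.215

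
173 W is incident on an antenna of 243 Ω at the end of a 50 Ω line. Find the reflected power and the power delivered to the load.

P_reflected ≈ 75.1 W; P_delivered ≈ 97.9 W

Γ = (243 − 50)/(243 + 50) = 0.659
|Γ|² = 0.434
P_refl = |Γ|²·P_inc = 75.1 W, P_del = (1 − |Γ|²)·P_inc = 97.9 W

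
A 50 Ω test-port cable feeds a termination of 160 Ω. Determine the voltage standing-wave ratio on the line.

VSWR ≈ 3.2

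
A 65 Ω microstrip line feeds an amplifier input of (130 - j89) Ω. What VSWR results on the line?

Γ = (Z_L − Z_0)/(Z_L + Z_0) = (65 − j89)/(195 − j89)
|Γ| = 110/214 = 0.514
VSWR = (1 + |Γ|)/(1 − |Γ|) = 1.51/0.486

VSWR ≈ 3.12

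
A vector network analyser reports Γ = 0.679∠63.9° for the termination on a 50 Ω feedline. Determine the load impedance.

Z_L ≈ 31.2 + j70.6 Ω

Z_L = Z_0·(1 + Γ)/(1 − Γ) = 50·(1.3 + j0.61)/(0.701 − j0.61)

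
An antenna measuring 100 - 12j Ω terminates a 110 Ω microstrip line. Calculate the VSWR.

Γ = (Z_L − Z_0)/(Z_L + Z_0) = (-10 − j12)/(210 − j12)
|Γ| = 15.6/210 = 0.0743
VSWR = (1 + |Γ|)/(1 − |Γ|) = 1.07/0.926

VSWR ≈ 1.16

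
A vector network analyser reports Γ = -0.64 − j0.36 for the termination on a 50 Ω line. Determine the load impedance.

Z_L = Z_0·(1 + Γ)/(1 − Γ) = 50·(0.36 − j0.36)/(1.64 + j0.36)

Z_L ≈ 8.17 − j12.8 Ω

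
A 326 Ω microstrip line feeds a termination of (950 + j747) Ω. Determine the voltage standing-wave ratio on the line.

Γ = (Z_L − Z_0)/(Z_L + Z_0) = (624 + j747)/(1276 + j747)
|Γ| = 973/1480 = 0.658
VSWR = (1 + |Γ|)/(1 − |Γ|) = 1.66/0.342

VSWR ≈ 4.85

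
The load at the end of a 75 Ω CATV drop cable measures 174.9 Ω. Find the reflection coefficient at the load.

Γ = 0.4

Γ = (Z_L − Z_0)/(Z_L + Z_0) = (174.9 − 75)/(174.9 + 75) = 99.9/249.9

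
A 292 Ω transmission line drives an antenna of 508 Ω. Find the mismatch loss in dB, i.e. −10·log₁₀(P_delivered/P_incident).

Γ = (508 − 292)/(508 + 292) = 0.27
|Γ|² = 0.0729, so P_del/P_inc = 1 − |Γ|² = 0.927
ML = −10·log₁₀(1 − |Γ|²)

mismatch loss ≈ 0.329 dB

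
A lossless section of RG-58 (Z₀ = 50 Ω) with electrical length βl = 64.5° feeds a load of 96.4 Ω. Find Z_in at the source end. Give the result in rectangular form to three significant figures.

tan(βl) = tan(64.5°) = 2.1
Z_in = Z_0·(Z_L + jZ_0·tanβl)/(Z_0 + jZ_L·tanβl)
     = 50·(96.4 + j105)/(50 + j202)

Z_in ≈ 30 − j16.4 Ω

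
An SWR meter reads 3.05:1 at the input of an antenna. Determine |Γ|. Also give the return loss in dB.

|Γ| = (S − 1)/(S + 1) = (3.05 − 1)/(3.05 + 1) = 2.05/4.05
RL = −20·log₁₀|Γ| = −20·log₁₀(0.506)

|Γ| ≈ 0.506; return loss ≈ 5.91 dB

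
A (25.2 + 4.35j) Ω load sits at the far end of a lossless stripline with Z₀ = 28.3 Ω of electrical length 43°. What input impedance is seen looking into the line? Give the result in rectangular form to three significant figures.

Z_in ≈ 33.1 + j3.8 Ω

tan(βl) = tan(43°) = 0.933
Z_in = Z_0·(Z_L + jZ_0·tanβl)/(Z_0 + jZ_L·tanβl)
     = 28.3·(25.2 + j30.7)/(24.2 + j23.5)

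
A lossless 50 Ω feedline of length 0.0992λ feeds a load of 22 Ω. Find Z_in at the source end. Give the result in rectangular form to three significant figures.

Z_in ≈ 30.3 + j26.3 Ω

βl = 2π × 0.0992 = 35.7°
tan(βl) = tan(35.7°) = 0.719
Z_in = Z_0·(Z_L + jZ_0·tanβl)/(Z_0 + jZ_L·tanβl)
     = 50·(22 + j35.9)/(50 + j15.8)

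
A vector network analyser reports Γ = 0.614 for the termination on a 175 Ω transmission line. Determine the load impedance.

Z_L ≈ 732 Ω

Z_L = Z_0·(1 + Γ)/(1 − Γ) = 175·(1.61)/(0.386)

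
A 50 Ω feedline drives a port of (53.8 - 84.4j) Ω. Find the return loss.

RL ≈ 3.99 dB

Γ = (3.8 − j84.4)/(103.8 − j84.4), |Γ| = 0.632
RL = −20·log₁₀|Γ| = −20·log₁₀(0.632)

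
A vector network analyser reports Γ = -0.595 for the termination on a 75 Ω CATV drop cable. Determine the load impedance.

Z_L ≈ 19 Ω

Z_L = Z_0·(1 + Γ)/(1 − Γ) = 75·(0.405)/(1.59)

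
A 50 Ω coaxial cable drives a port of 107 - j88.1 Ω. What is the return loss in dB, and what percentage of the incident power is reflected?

RL ≈ 4.69 dB; 34% of incident power reflected

Γ = (57 − j88.1)/(157 − j88.1), |Γ| = 0.583
RL = −20·log₁₀(0.583) = 4.69 dB
P_refl/P_inc = |Γ|² = 0.34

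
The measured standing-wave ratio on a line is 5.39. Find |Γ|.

|Γ| ≈ 0.687

|Γ| = (S − 1)/(S + 1) = (5.39 − 1)/(5.39 + 1) = 4.39/6.39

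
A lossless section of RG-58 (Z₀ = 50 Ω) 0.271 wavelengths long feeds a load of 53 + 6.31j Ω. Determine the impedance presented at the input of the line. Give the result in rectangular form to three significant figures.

Z_in ≈ 45.3 − j4.43 Ω

βl = 2π × 0.271 = 97.6°
tan(βl) = tan(97.6°) = -7.53
Z_in = Z_0·(Z_L + jZ_0·tanβl)/(Z_0 + jZ_L·tanβl)
     = 50·(53 − j370)/(97.5 − j399)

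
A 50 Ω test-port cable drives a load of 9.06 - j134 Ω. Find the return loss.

RL ≈ 0.383 dB

Γ = (-40.94 − j134)/(59.06 − j134), |Γ| = 0.957
RL = −20·log₁₀|Γ| = −20·log₁₀(0.957)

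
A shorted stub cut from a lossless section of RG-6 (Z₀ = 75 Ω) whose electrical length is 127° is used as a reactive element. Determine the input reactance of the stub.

X_in ≈ -99.5 Ω (capacitive)

tan(βl) = -1.33
For a shorted stub, Z_in = jZ_0·tan(βl)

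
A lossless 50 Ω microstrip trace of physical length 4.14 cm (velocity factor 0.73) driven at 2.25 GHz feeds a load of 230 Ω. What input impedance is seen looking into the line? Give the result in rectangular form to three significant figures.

λ = v/f = 0.73·c / 2.25 GHz = 0.0973 m
βl = 2π·l/λ = 2π × 0.425 = 153°
tan(βl) = tan(153°) = -0.507
Z_in = Z_0·(Z_L + jZ_0·tanβl)/(Z_0 + jZ_L·tanβl)
     = 50·(230 − j25.3)/(50 − j117)

Z_in ≈ 44.9 + j79.4 Ω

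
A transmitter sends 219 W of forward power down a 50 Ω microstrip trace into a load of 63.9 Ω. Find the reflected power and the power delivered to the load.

P_reflected ≈ 3.26 W; P_delivered ≈ 216 W

Γ = (63.9 − 50)/(63.9 + 50) = 0.122
|Γ|² = 0.0149
P_refl = |Γ|²·P_inc = 3.26 W, P_del = (1 − |Γ|²)·P_inc = 216 W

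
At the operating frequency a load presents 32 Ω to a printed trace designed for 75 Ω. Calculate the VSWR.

Γ = (32 − 75)/(32 + 75) = -0.402
VSWR = (1 + 0.402)/(1 − 0.402)

VSWR ≈ 2.34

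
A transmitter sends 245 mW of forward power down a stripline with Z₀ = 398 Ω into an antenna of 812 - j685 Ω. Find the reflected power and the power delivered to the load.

P_reflected ≈ 81.2 mW; P_delivered ≈ 164 mW

|Γ| = |(414 − j685)/(1210 − j685)| = 0.576
|Γ|² = 0.331
P_refl = |Γ|²·P_inc = 81.2 mW, P_del = (1 − |Γ|²)·P_inc = 164 mW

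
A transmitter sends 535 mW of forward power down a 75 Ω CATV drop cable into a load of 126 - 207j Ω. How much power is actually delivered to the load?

|Γ| = |(51 − j207)/(201 − j207)| = 0.739
|Γ|² = 0.546
P_refl = |Γ|²·P_inc = 292 mW, P_del = (1 − |Γ|²)·P_inc = 243 mW

P_delivered ≈ 243 mW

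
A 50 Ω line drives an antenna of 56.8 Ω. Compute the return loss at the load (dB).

RL ≈ 23.9 dB

Γ = (56.8 − 50)/(56.8 + 50) = 0.0637
RL = −20·log₁₀|Γ| = −20·log₁₀(0.0637)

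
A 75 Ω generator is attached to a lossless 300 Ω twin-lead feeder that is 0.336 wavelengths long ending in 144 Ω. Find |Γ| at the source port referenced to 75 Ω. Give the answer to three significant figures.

|Γ| ≈ 0.741

βl = 2π × 0.336 = 121°
tan(βl) = -1.67
Z_in = Z_0·(Z_L + jZ_0·tanβl)/(Z_0 + jZ_L·tanβl) = 332 − j235 Ω
Γ_s = (Z_in − Z_s)/(Z_in + Z_s) = (257 − j235)/(407 − j235), |Γ_s| = 0.741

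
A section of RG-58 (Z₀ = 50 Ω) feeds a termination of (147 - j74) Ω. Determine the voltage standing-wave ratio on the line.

VSWR ≈ 3.76

Γ = (Z_L − Z_0)/(Z_L + Z_0) = (97 − j74)/(197 − j74)
|Γ| = 122/210 = 0.58
VSWR = (1 + |Γ|)/(1 − |Γ|) = 1.58/0.42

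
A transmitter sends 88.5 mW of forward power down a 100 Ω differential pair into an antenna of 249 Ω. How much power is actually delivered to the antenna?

P_delivered ≈ 72.4 mW

Γ = (249 − 100)/(249 + 100) = 0.427
|Γ|² = 0.182
P_refl = |Γ|²·P_inc = 16.1 mW, P_del = (1 − |Γ|²)·P_inc = 72.4 mW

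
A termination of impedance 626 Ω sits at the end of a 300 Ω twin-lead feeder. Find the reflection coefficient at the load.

Γ = 0.352

Γ = (Z_L − Z_0)/(Z_L + Z_0) = (626 − 300)/(626 + 300) = 326/926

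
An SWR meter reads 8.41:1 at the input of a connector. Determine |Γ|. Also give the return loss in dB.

|Γ| ≈ 0.787; return loss ≈ 2.08 dB

|Γ| = (S − 1)/(S + 1) = (8.41 − 1)/(8.41 + 1) = 7.41/9.41
RL = −20·log₁₀|Γ| = −20·log₁₀(0.787)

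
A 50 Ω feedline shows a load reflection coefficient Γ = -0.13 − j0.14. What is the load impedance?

Z_L ≈ 37.2 − j10.8 Ω

Z_L = Z_0·(1 + Γ)/(1 − Γ) = 50·(0.87 − j0.14)/(1.13 + j0.14)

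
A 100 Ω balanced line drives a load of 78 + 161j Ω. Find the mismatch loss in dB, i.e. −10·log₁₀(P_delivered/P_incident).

Γ = (-22 + j161)/(178 + j161), |Γ| = 0.677
|Γ|² = 0.458, so P_del/P_inc = 1 − |Γ|² = 0.542
ML = −10·log₁₀(1 − |Γ|²)

mismatch loss ≈ 2.66 dB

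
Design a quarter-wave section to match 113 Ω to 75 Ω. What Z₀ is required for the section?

Z_qwt = √(Z_0·R_L) = √(75 × 113) = √8475

Z_qwt ≈ 92.1 Ω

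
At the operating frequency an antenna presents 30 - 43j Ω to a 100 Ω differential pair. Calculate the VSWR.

Γ = (Z_L − Z_0)/(Z_L + Z_0) = (-70 − j43)/(130 − j43)
|Γ| = 82.2/137 = 0.6
VSWR = (1 + |Γ|)/(1 − |Γ|) = 1.6/0.4

VSWR ≈ 4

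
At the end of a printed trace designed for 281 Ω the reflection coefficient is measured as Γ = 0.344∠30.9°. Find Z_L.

Z_L = Z_0·(1 + Γ)/(1 − Γ) = 281·(1.3 + j0.177)/(0.705 − j0.177)

Z_L ≈ 469 + j188 Ω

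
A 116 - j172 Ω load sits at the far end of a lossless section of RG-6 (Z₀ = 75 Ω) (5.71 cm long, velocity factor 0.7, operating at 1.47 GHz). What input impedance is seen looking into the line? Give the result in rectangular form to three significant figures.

λ = v/f = 0.7·c / 1.47 GHz = 0.143 m
βl = 2π·l/λ = 2π × 0.4 = 144°
tan(βl) = tan(144°) = -0.729
Z_in = Z_0·(Z_L + jZ_0·tanβl)/(Z_0 + jZ_L·tanβl)
     = 75·(116 − j227)/(-50.5 − j84.6)

Z_in ≈ 103 + j164 Ω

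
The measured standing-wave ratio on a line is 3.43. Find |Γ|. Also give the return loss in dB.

|Γ| ≈ 0.549; return loss ≈ 5.22 dB

|Γ| = (S − 1)/(S + 1) = (3.43 − 1)/(3.43 + 1) = 2.43/4.43
RL = −20·log₁₀|Γ| = −20·log₁₀(0.549)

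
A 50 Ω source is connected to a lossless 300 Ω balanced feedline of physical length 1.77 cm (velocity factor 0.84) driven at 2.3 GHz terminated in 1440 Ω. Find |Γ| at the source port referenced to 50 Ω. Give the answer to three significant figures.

λ = v/f = 0.84·c / 2.3 GHz = 0.11 m
βl = 2π·l/λ = 2π × 0.162 = 58.2°
tan(βl) = 1.61
Z_in = Z_0·(Z_L + jZ_0·tanβl)/(Z_0 + jZ_L·tanβl) = 85.2 − j175 Ω
Γ_s = (Z_in − Z_s)/(Z_in + Z_s) = (35.2 − j175)/(135 − j175), |Γ_s| = 0.808

|Γ| ≈ 0.808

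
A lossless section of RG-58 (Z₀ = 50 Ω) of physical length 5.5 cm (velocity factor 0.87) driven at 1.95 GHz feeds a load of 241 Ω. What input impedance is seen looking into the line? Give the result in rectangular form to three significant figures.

Z_in ≈ 33.2 + j68.8 Ω

λ = v/f = 0.87·c / 1.95 GHz = 0.134 m
βl = 2π·l/λ = 2π × 0.411 = 148°
tan(βl) = tan(148°) = -0.627
Z_in = Z_0·(Z_L + jZ_0·tanβl)/(Z_0 + jZ_L·tanβl)
     = 50·(241 − j31.3)/(50 − j151)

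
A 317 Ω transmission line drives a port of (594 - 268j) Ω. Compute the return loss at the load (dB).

Γ = (277 − j268)/(911 − j268), |Γ| = 0.406
RL = −20·log₁₀|Γ| = −20·log₁₀(0.406)

RL ≈ 7.83 dB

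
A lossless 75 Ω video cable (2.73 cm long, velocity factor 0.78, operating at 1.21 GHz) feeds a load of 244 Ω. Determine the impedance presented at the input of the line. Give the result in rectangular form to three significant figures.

Z_in ≈ 36.1 − j52.1 Ω

λ = v/f = 0.78·c / 1.21 GHz = 0.193 m
βl = 2π·l/λ = 2π × 0.141 = 50.8°
tan(βl) = tan(50.8°) = 1.23
Z_in = Z_0·(Z_L + jZ_0·tanβl)/(Z_0 + jZ_L·tanβl)
     = 75·(244 + j92)/(75 + j299)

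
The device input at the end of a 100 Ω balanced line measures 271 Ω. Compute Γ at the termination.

Γ = (Z_L − Z_0)/(Z_L + Z_0) = (271 − 100)/(271 + 100) = 171/371

Γ = 0.461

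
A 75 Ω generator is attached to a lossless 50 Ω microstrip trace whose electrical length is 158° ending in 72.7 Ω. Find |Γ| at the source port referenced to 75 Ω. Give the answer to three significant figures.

tan(βl) = -0.404
Z_in = Z_0·(Z_L + jZ_0·tanβl)/(Z_0 + jZ_L·tanβl) = 62.9 + j16.7 Ω
Γ_s = (Z_in − Z_s)/(Z_in + Z_s) = (-12.1 + j16.7)/(138 + j16.7), |Γ_s| = 0.149

|Γ| ≈ 0.149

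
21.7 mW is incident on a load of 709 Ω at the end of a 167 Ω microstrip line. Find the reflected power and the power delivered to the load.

Γ = (709 − 167)/(709 + 167) = 0.619
|Γ|² = 0.383
P_refl = |Γ|²·P_inc = 8.31 mW, P_del = (1 − |Γ|²)·P_inc = 13.4 mW

P_reflected ≈ 8.31 mW; P_delivered ≈ 13.4 mW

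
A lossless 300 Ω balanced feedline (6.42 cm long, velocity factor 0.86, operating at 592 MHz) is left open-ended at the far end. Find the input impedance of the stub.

λ = v/f = 0.86·c / 592 MHz = 0.436 m
βl = 2π·l/λ = 2π × 0.147 = 53°
tan(βl) = 1.33
For an open-ended stub, Z_in = −jZ_0·cot(βl) = −jZ_0/tan(βl)

Z_in ≈ −j226 Ω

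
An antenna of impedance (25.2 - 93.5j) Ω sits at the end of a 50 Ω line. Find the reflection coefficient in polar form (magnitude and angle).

Γ ≈ 0.806 ∠ -53.7°

Γ = (Z_L − Z_0)/(Z_L + Z_0) = (-24.8 − j93.5)/(75.2 − j93.5)
|Γ| = 96.7/120 = 0.806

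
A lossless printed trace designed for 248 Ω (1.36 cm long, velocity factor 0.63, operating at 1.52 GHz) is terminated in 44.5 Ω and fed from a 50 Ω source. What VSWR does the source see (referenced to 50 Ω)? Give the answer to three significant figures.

λ = v/f = 0.63·c / 1.52 GHz = 0.124 m
βl = 2π·l/λ = 2π × 0.109 = 39.4°
tan(βl) = 0.821
Z_in = Z_0·(Z_L + jZ_0·tanβl)/(Z_0 + jZ_L·tanβl) = 72.9 + j193 Ω
Γ_s = (Z_in − Z_s)/(Z_in + Z_s) = (22.9 + j193)/(123 + j193), |Γ_s| = 0.849
VSWR = (1 + |Γ_s|)/(1 − |Γ_s|)

VSWR ≈ 12.3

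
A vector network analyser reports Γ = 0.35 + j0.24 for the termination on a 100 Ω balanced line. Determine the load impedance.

Z_L = Z_0·(1 + Γ)/(1 − Γ) = 100·(1.35 + j0.24)/(0.65 − j0.24)

Z_L ≈ 171 + j100 Ω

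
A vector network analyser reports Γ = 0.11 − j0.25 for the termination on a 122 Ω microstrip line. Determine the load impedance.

Z_L ≈ 132 − j71.4 Ω

Z_L = Z_0·(1 + Γ)/(1 − Γ) = 122·(1.11 − j0.25)/(0.89 + j0.25)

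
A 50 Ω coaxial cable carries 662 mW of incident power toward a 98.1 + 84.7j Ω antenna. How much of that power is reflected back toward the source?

P_reflected ≈ 216 mW

|Γ| = |(48.1 + j84.7)/(148.1 + j84.7)| = 0.571
|Γ|² = 0.326
P_refl = |Γ|²·P_inc = 216 mW, P_del = (1 − |Γ|²)·P_inc = 446 mW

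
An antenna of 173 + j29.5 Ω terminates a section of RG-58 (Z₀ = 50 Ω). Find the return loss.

RL ≈ 5 dB

Γ = (123 + j29.5)/(223 + j29.5), |Γ| = 0.562
RL = −20·log₁₀|Γ| = −20·log₁₀(0.562)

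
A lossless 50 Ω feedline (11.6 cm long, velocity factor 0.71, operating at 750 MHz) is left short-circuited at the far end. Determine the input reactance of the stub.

X_in ≈ -32.4 Ω (capacitive)

λ = v/f = 0.71·c / 750 MHz = 0.284 m
βl = 2π·l/λ = 2π × 0.408 = 147°
tan(βl) = -0.648
For a short-circuited stub, Z_in = jZ_0·tan(βl)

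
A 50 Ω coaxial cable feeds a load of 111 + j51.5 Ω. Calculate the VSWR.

Γ = (Z_L − Z_0)/(Z_L + Z_0) = (61 + j51.5)/(161 + j51.5)
|Γ| = 79.8/169 = 0.472
VSWR = (1 + |Γ|)/(1 − |Γ|) = 1.47/0.528

VSWR ≈ 2.79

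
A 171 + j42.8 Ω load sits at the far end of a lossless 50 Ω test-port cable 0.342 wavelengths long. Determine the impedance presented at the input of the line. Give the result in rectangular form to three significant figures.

Z_in ≈ 17.4 + j24.9 Ω

βl = 2π × 0.342 = 123°
tan(βl) = tan(123°) = -1.53
Z_in = Z_0·(Z_L + jZ_0·tanβl)/(Z_0 + jZ_L·tanβl)
     = 50·(171 − j33.8)/(116 − j262)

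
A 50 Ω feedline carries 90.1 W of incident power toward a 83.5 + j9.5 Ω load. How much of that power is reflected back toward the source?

|Γ| = |(33.5 + j9.5)/(133.5 + j9.5)| = 0.26
|Γ|² = 0.0677
P_refl = |Γ|²·P_inc = 6.1 W, P_del = (1 − |Γ|²)·P_inc = 84 W

P_reflected ≈ 6.1 W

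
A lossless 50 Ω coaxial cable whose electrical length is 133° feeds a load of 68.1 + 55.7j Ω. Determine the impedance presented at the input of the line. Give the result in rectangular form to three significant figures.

tan(βl) = tan(133°) = -1.07
Z_in = Z_0·(Z_L + jZ_0·tanβl)/(Z_0 + jZ_L·tanβl)
     = 50·(68.1 + j2.08)/(110 − j73)

Z_in ≈ 21.1 + j15 Ω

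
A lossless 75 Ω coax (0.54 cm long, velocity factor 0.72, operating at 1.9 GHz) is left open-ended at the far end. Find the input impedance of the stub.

λ = v/f = 0.72·c / 1.9 GHz = 0.114 m
βl = 2π·l/λ = 2π × 0.0475 = 17.1°
tan(βl) = 0.308
For an open-ended stub, Z_in = −jZ_0·cot(βl) = −jZ_0/tan(βl)

Z_in ≈ −j244 Ω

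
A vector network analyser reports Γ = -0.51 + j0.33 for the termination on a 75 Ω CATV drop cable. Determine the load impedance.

Z_L ≈ 19.8 + j20.7 Ω

Z_L = Z_0·(1 + Γ)/(1 − Γ) = 75·(0.49 + j0.33)/(1.51 − j0.33)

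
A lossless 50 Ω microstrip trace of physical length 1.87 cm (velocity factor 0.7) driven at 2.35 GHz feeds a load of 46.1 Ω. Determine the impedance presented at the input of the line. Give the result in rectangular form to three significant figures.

Z_in ≈ 53.6 + j2.14 Ω

λ = v/f = 0.7·c / 2.35 GHz = 0.0894 m
βl = 2π·l/λ = 2π × 0.209 = 75.3°
tan(βl) = tan(75.3°) = 3.82
Z_in = Z_0·(Z_L + jZ_0·tanβl)/(Z_0 + jZ_L·tanβl)
     = 50·(46.1 + j191)/(50 + j176)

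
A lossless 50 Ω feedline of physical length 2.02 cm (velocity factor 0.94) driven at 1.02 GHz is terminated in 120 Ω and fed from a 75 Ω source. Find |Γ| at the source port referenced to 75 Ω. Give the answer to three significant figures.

|Γ| ≈ 0.348

λ = v/f = 0.94·c / 1.02 GHz = 0.276 m
βl = 2π·l/λ = 2π × 0.0731 = 26.3°
tan(βl) = 0.494
Z_in = Z_0·(Z_L + jZ_0·tanβl)/(Z_0 + jZ_L·tanβl) = 62 − j48.9 Ω
Γ_s = (Z_in − Z_s)/(Z_in + Z_s) = (-13 − j48.9)/(137 − j48.9), |Γ_s| = 0.348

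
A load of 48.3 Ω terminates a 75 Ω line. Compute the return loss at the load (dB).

Γ = (48.3 − 75)/(48.3 + 75) = -0.217
RL = −20·log₁₀|Γ| = −20·log₁₀(0.217)

RL ≈ 13.3 dB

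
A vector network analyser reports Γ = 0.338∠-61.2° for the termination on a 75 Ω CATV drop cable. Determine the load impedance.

Z_L = Z_0·(1 + Γ)/(1 − Γ) = 75·(1.16 − j0.296)/(0.837 + j0.296)

Z_L ≈ 84.2 − j56.3 Ω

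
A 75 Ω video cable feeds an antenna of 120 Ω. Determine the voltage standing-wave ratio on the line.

VSWR ≈ 1.6

Γ = (120 − 75)/(120 + 75) = 0.231
VSWR = (1 + 0.231)/(1 − 0.231)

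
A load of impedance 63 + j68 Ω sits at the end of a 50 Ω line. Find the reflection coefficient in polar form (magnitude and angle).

Γ = (Z_L − Z_0)/(Z_L + Z_0) = (13 + j68)/(113 + j68)
|Γ| = 69.2/132 = 0.525

Γ ≈ 0.525 ∠ 48.1°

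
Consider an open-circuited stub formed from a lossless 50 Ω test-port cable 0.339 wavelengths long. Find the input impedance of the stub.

βl = 2π × 0.339 = 122°
tan(βl) = -1.6
For an open-circuited stub, Z_in = −jZ_0·cot(βl) = −jZ_0/tan(βl)

Z_in ≈ +j31.3 Ω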